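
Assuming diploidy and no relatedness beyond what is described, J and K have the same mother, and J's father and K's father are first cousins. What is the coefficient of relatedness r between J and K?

0.28125

Wright's path rule: contributions from independent ancestry routes add.
J and K are related in two ways: half-sibs through their shared mother (r = 1/4) and second cousins through their fathers (r = 1/32).
r = 1/4 + 1/32 = 9/32 = 0.28125.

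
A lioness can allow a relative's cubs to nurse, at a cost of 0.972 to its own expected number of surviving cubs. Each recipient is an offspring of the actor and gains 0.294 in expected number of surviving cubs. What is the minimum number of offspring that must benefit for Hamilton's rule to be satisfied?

r to an offspring = 0.5 (one parent–offspring link: r = (1/2)^1 = 1/2).
Hamilton's rule: n·r·B > C  ⇒  n > C/(r·B) = 0.972/(0.5·0.294) = 6.612.
The smallest integer exceeding 6.612 is 7.

7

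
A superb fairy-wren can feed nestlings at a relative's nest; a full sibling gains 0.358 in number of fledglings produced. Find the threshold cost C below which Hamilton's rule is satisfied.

r to a full sibling = 1/2 (full sibs share both parents — two paths of length 2: r = 2·(1/2)^2 = 1/2).
Hamilton's rule: n·r·B > C, so the trait is favored while C < n·r·B = 1·0.5·0.358 = 0.179.

0.179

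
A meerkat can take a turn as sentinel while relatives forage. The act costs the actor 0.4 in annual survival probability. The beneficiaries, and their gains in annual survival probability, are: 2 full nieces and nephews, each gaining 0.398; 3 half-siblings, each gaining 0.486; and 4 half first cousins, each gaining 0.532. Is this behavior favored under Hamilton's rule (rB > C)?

Hamilton's rule: the trait is favored when the sum of r·B over every recipient exceeds the actor's cost C.
r to a full niece or nephew = 0.25 (full aunt/uncle↔niece/nephew: two paths of length 3 through the shared grandparent pair: r = 2·(1/2)^3 = 1/4).
r to a half-sibling = 0.25 (half-sibs share one parent — one path of length 2: r = (1/2)^2 = 1/4).
r to a half first cousin = 1/16 (half first cousins share one grandparent — one path of length 4: r = (1/2)^4 = 1/16).
Summing one r·B term per recipient: 2·0.25·0.398 + 3·0.25·0.486 + 4·0.0625·0.532 = 0.6965.
0.6965 > 0.4: the indirect benefit exceeds the cost.

Yes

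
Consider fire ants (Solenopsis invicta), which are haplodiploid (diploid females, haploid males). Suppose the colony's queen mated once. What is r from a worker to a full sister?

Haplodiploid full sisters inherit their father's entire haploid genome identically (contributing 1/2) and on average half of their mother's contribution (1/2 · 1/2 = 1/4); r = 1/2 + 1/4 = 3/4.

0.75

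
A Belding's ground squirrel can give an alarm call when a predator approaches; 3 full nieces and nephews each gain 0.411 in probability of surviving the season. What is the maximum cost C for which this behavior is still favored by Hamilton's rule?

r to a full niece or nephew = 0.25 (full aunt/uncle↔niece/nephew: two paths of length 3 through the shared grandparent pair: r = 2·(1/2)^3 = 1/4).
Hamilton's rule: n·r·B > C, so the trait is favored while C < n·r·B = 3·0.25·0.411 = 0.30825.

0.30825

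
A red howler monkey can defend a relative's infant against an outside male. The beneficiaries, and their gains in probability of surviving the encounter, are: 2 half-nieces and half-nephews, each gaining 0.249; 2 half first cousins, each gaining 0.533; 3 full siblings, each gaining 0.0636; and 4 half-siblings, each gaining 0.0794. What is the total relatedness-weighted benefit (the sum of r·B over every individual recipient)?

r to a half-niece or half-nephew = 0.125 (half-aunt/uncle↔niece/nephew: one path of length 3: r = (1/2)^3 = 1/8).
r to a half first cousin = 1/16 (half first cousins share one grandparent — one path of length 4: r = (1/2)^4 = 1/16).
r to a full sibling = 1/2 (full sibs share both parents — two paths of length 2: r = 2·(1/2)^2 = 1/2).
r to a half-sibling = 0.25 (half-sibs share one parent — one path of length 2: r = (1/2)^2 = 1/4).
Summing one r·B term per recipient: 2·0.125·0.249 + 2·0.0625·0.533 + 3·0.5·0.0636 + 4·0.25·0.0794 = 0.303675.

0.303675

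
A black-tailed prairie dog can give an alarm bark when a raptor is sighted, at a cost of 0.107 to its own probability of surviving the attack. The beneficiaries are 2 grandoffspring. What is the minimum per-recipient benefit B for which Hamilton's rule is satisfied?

0.214

r to a grandoffspring = 1/4 (two parent–offspring links: r = (1/2)^2 = 1/4).
Hamilton's rule with n recipients of equal r: n·r·B > C, so B > C/(n·r) = 0.107/(2·0.25) = 0.214.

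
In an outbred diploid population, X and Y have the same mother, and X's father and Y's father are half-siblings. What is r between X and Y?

0.3125

Relatedness sums over independent paths through distinct common ancestors.
X and Y are related in two ways: half-sibs through their shared mother (r = 1/4) and half first cousins through their fathers (r = 1/16).
r = 1/4 + 1/16 = 0.3125.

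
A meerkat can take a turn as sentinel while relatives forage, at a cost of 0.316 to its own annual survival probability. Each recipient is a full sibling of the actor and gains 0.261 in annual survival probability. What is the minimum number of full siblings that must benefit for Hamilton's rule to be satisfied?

r to a full sibling = 1/2 (full sibs share both parents — two paths of length 2: r = 2·(1/2)^2 = 1/2).
Hamilton's rule: n·r·B > C  ⇒  n > C/(r·B) = 0.316/(0.5·0.261) = 2.421.
The smallest integer exceeding 2.421 is 3.

3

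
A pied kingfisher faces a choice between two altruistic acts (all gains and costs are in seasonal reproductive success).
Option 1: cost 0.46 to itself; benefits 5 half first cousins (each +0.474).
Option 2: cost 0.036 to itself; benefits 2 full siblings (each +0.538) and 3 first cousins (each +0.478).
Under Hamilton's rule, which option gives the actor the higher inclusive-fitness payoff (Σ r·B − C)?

Option 2

Option 1: r to a half first cousin = 0.0625.
Option 1: Σ r·B − C = (5·0.0625·0.474) − 0.46 = -0.311875.
Option 2: r to a full sibling = 0.5.
Option 2: r to a first cousin = 0.125.
Option 2: Σ r·B − C = (2·0.5·0.538 + 3·0.125·0.478) − 0.036 = 0.68125.
Option 2 has the higher net inclusive-fitness payoff.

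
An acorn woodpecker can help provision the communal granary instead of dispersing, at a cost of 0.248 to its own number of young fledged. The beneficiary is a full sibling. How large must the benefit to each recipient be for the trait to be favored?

0.496

r to a full sibling = 0.5 (full sibs share both parents — two paths of length 2: r = 2·(1/2)^2 = 1/2).
Hamilton's rule with n recipients of equal r: n·r·B > C, so B > C/(n·r) = 0.248/(1·0.5) = 0.496.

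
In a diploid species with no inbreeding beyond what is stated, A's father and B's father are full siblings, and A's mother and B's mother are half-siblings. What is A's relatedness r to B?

0.1875

Relatedness sums over independent paths through distinct common ancestors.
A and B are related in two ways: first cousins through their fathers (r = 1/8) and half first cousins through their mothers (r = 1/16).
r = 1/8 + 1/16 = 0.1875.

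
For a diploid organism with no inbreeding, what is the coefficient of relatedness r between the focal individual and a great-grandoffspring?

0.125

Each parent–offspring link contributes a factor of 1/2, and independent paths through distinct common ancestors add.
Three parent–offspring links: r = (1/2)^3 = 1/8.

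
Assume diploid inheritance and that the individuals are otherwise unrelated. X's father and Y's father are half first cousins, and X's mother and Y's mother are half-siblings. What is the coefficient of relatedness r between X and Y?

Independent pedigree routes through distinct common ancestors add.
X and Y are related in two ways: half second cousins through their fathers (r = 1/64) and half first cousins through their mothers (r = 1/16).
r = 1/64 + 1/16 = 0.078125.

0.078125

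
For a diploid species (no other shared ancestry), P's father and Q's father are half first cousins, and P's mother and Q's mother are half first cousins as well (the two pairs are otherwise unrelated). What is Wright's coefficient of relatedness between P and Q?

Relatedness sums over independent paths through distinct common ancestors.
P and Q are related in two ways: half second cousins through their fathers (r = 1/64) and half second cousins through their mothers (r = 1/64).
r = 1/64 + 1/64 = 0.03125.

0.03125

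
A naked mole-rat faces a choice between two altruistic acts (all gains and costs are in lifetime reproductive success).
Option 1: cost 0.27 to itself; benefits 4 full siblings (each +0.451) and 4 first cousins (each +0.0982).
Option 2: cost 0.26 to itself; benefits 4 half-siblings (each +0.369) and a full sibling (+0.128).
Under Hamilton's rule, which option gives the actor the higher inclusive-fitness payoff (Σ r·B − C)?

Option 1: r to a full sibling = 0.5.
Option 1: r to a first cousin = 0.125.
Option 1: Σ r·B − C = (4·0.5·0.451 + 4·0.125·0.0982) − 0.27 = 0.6811.
Option 2: r to a half-sibling = 0.25.
Option 2: r to a full sibling = 0.5.
Option 2: Σ r·B − C = (4·0.25·0.369 + 1·0.5·0.128) − 0.26 = 0.173.
Option 1 has the higher net inclusive-fitness payoff.

Option 1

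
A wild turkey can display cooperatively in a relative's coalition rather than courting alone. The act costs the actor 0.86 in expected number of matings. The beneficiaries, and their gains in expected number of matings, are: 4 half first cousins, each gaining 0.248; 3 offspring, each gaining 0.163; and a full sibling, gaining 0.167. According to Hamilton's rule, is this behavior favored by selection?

No

Hamilton's rule: the trait is favored when the sum of r·B over every recipient exceeds the actor's cost C.
r to a half first cousin = 0.0625 (half first cousins share one grandparent — one path of length 4: r = (1/2)^4 = 1/16).
r to an offspring = 1/2 (one parent–offspring link: r = (1/2)^1 = 1/2).
r to a full sibling = 0.5 (full sibs share both parents — two paths of length 2: r = 2·(1/2)^2 = 1/2).
Summing one r·B term per recipient: 4·0.0625·0.248 + 3·0.5·0.163 + 1·0.5·0.167 = 0.39.
0.39 < 0.86: the indirect benefit is less than the cost.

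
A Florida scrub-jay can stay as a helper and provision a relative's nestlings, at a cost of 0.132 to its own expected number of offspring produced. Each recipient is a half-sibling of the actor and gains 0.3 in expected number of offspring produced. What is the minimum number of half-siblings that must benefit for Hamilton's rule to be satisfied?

r to a half-sibling = 1/4 (half-sibs share one parent — one path of length 2: r = (1/2)^2 = 1/4).
Hamilton's rule: n·r·B > C  ⇒  n > C/(r·B) = 0.132/(0.25·0.3) = 1.76.
The smallest integer exceeding 1.76 is 2.

2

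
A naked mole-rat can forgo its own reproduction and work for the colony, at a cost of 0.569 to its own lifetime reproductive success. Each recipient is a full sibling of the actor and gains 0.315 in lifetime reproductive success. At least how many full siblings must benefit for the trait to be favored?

4

r to a full sibling = 1/2 (full sibs share both parents — two paths of length 2: r = 2·(1/2)^2 = 1/2).
Hamilton's rule: n·r·B > C  ⇒  n > C/(r·B) = 0.569/(0.5·0.315) = 3.613.
The smallest integer exceeding 3.613 is 4.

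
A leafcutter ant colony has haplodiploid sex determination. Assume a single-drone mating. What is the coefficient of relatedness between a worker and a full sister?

0.75

Haplodiploid full sisters inherit their father's entire haploid genome identically (contributing 1/2) and on average half of their mother's contribution (1/2 · 1/2 = 1/4); r = 1/2 + 1/4 = 3/4.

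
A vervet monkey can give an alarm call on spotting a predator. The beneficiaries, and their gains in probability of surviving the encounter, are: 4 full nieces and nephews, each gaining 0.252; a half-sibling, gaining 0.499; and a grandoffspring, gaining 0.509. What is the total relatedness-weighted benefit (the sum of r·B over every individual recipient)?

0.504

r to a full niece or nephew = 0.25 (full aunt/uncle↔niece/nephew: two paths of length 3 through the shared grandparent pair: r = 2·(1/2)^3 = 1/4).
r to a half-sibling = 1/4 (half-sibs share one parent — one path of length 2: r = (1/2)^2 = 1/4).
r to a grandoffspring = 1/4 (two parent–offspring links: r = (1/2)^2 = 1/4).
Summing one r·B term per recipient: 4·0.25·0.252 + 1·0.25·0.499 + 1·0.25·0.509 = 0.504.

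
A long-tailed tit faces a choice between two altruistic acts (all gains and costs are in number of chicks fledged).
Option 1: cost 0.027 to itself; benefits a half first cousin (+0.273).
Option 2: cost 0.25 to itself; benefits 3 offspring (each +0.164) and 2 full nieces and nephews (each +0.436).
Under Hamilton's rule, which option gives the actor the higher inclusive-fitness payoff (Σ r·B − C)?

Option 2

Option 1: r to a half first cousin = 0.0625.
Option 1: Σ r·B − C = (1·0.0625·0.273) − 0.027 = -0.0099375.
Option 2: r to an offspring = 0.5.
Option 2: r to a full niece or nephew = 0.25.
Option 2: Σ r·B − C = (3·0.5·0.164 + 2·0.25·0.436) − 0.25 = 0.214.
Option 2 has the higher net inclusive-fitness payoff.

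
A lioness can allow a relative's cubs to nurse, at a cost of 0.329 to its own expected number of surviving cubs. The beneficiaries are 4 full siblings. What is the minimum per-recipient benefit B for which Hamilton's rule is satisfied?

0.1645

r to a full sibling = 0.5 (full sibs share both parents — two paths of length 2: r = 2·(1/2)^2 = 1/2).
Hamilton's rule with n recipients of equal r: n·r·B > C, so B > C/(n·r) = 0.329/(4·0.5) = 0.1645.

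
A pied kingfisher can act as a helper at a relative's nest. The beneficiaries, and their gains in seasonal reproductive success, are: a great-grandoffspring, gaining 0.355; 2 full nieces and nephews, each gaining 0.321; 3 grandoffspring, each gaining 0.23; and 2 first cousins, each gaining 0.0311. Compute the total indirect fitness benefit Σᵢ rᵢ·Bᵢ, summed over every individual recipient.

r to a great-grandoffspring = 0.125 (three parent–offspring links: r = (1/2)^3 = 1/8).
r to a full niece or nephew = 0.25 (full aunt/uncle↔niece/nephew: two paths of length 3 through the shared grandparent pair: r = 2·(1/2)^3 = 1/4).
r to a grandoffspring = 1/4 (two parent–offspring links: r = (1/2)^2 = 1/4).
r to a first cousin = 1/8 (first cousins share one grandparent pair — two paths of length 4: r = 2·(1/2)^4 = 1/8).
Summing one r·B term per recipient: 1·0.125·0.355 + 2·0.25·0.321 + 3·0.25·0.23 + 2·0.125·0.0311 = 0.38515.

0.38515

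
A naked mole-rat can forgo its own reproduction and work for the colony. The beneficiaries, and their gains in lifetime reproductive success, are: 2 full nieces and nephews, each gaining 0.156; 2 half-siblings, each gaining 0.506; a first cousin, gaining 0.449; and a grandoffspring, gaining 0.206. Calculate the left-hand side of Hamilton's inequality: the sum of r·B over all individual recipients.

0.438625

r to a full niece or nephew = 0.25 (full aunt/uncle↔niece/nephew: two paths of length 3 through the shared grandparent pair: r = 2·(1/2)^3 = 1/4).
r to a half-sibling = 0.25 (half-sibs share one parent — one path of length 2: r = (1/2)^2 = 1/4).
r to a first cousin = 1/8 (first cousins share one grandparent pair — two paths of length 4: r = 2·(1/2)^4 = 1/8).
r to a grandoffspring = 0.25 (two parent–offspring links: r = (1/2)^2 = 1/4).
Summing one r·B term per recipient: 2·0.25·0.156 + 2·0.25·0.506 + 1·0.125·0.449 + 1·0.25·0.206 = 0.438625.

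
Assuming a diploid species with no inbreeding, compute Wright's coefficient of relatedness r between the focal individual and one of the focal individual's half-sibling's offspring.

0.125

Each parent–offspring link contributes a factor of 1/2, and independent paths through distinct common ancestors add.
Half-aunt/uncle↔niece/nephew: one path of length 3: r = (1/2)^3 = 1/8.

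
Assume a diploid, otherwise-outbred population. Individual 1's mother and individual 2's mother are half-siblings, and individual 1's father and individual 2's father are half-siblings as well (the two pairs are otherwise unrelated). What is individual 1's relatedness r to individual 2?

With two independent routes of shared ancestry, r is the sum of the two contributions.
Individual 1 and individual 2 are related in two ways: half first cousins through their mothers (r = 1/16) and half first cousins through their fathers (r = 1/16).
r = 1/16 + 1/16 = 1/8 = 0.125.

0.125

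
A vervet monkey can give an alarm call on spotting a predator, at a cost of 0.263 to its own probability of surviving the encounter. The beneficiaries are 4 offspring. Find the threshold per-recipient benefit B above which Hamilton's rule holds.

r to an offspring = 0.5 (one parent–offspring link: r = (1/2)^1 = 1/2).
Hamilton's rule with n recipients of equal r: n·r·B > C, so B > C/(n·r) = 0.263/(4·0.5) = 0.1315.

0.1315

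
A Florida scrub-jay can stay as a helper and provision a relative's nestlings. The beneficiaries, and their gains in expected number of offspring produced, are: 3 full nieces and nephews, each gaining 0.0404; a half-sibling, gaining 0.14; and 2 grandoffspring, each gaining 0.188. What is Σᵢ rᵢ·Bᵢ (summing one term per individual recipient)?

r to a full niece or nephew = 0.25 (full aunt/uncle↔niece/nephew: two paths of length 3 through the shared grandparent pair: r = 2·(1/2)^3 = 1/4).
r to a half-sibling = 1/4 (half-sibs share one parent — one path of length 2: r = (1/2)^2 = 1/4).
r to a grandoffspring = 1/4 (two parent–offspring links: r = (1/2)^2 = 1/4).
Summing one r·B term per recipient: 3·0.25·0.0404 + 1·0.25·0.14 + 2·0.25·0.188 = 0.1593.

0.1593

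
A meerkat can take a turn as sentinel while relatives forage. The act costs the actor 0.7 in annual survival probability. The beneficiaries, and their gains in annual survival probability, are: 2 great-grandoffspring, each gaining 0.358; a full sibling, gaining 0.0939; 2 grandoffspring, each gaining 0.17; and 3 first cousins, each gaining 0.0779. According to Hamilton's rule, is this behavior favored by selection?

Hamilton's rule: the trait is favored when the sum of r·B over every recipient exceeds the actor's cost C.
r to a great-grandoffspring = 1/8 (three parent–offspring links: r = (1/2)^3 = 1/8).
r to a full sibling = 1/2 (full sibs share both parents — two paths of length 2: r = 2·(1/2)^2 = 1/2).
r to a grandoffspring = 0.25 (two parent–offspring links: r = (1/2)^2 = 1/4).
r to a first cousin = 1/8 (first cousins share one grandparent pair — two paths of length 4: r = 2·(1/2)^4 = 1/8).
Summing one r·B term per recipient: 2·0.125·0.358 + 1·0.5·0.0939 + 2·0.25·0.17 + 3·0.125·0.0779 = 0.2506625.
0.2506625 < 0.7: the indirect benefit is less than the cost.

No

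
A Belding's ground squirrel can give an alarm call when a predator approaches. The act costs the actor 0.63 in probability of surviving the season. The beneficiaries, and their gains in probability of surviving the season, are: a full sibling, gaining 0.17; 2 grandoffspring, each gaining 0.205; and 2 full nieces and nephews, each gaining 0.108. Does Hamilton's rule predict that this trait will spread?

No

Hamilton's rule: the trait is favored when the sum of r·B over every recipient exceeds the actor's cost C.
r to a full sibling = 1/2 (full sibs share both parents — two paths of length 2: r = 2·(1/2)^2 = 1/2).
r to a grandoffspring = 1/4 (two parent–offspring links: r = (1/2)^2 = 1/4).
r to a full niece or nephew = 1/4 (full aunt/uncle↔niece/nephew: two paths of length 3 through the shared grandparent pair: r = 2·(1/2)^3 = 1/4).
Summing one r·B term per recipient: 1·0.5·0.17 + 2·0.25·0.205 + 2·0.25·0.108 = 0.2415.
0.2415 < 0.63: the indirect benefit is less than the cost.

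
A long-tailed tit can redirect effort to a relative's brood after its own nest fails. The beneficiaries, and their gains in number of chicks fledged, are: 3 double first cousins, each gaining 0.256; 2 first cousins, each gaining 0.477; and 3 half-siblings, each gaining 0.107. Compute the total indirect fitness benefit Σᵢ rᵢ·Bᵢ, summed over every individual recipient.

0.3915

r to a double first cousin = 1/4 (double first cousins share both grandparent pairs — four paths of length 4: r = 4·(1/2)^4 = 1/4).
r to a first cousin = 0.125 (first cousins share one grandparent pair — two paths of length 4: r = 2·(1/2)^4 = 1/8).
r to a half-sibling = 1/4 (half-sibs share one parent — one path of length 2: r = (1/2)^2 = 1/4).
Summing one r·B term per recipient: 3·0.25·0.256 + 2·0.125·0.477 + 3·0.25·0.107 = 0.3915.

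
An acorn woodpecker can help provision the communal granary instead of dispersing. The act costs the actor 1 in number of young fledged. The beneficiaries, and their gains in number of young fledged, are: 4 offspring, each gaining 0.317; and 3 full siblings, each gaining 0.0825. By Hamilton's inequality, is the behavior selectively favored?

No

Hamilton's rule: the trait is favored when the sum of r·B over every recipient exceeds the actor's cost C.
r to an offspring = 0.5 (one parent–offspring link: r = (1/2)^1 = 1/2).
r to a full sibling = 1/2 (full sibs share both parents — two paths of length 2: r = 2·(1/2)^2 = 1/2).
Summing one r·B term per recipient: 4·0.5·0.317 + 3·0.5·0.0825 = 0.75775.
0.75775 < 1: the indirect benefit is less than the cost.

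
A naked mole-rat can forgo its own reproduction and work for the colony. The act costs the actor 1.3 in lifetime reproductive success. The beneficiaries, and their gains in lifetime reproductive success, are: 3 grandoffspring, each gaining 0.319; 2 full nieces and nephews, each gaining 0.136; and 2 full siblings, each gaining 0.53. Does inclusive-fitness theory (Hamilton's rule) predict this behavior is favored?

Hamilton's rule: the trait is favored when the sum of r·B over every recipient exceeds the actor's cost C.
r to a grandoffspring = 1/4 (two parent–offspring links: r = (1/2)^2 = 1/4).
r to a full niece or nephew = 0.25 (full aunt/uncle↔niece/nephew: two paths of length 3 through the shared grandparent pair: r = 2·(1/2)^3 = 1/4).
r to a full sibling = 0.5 (full sibs share both parents — two paths of length 2: r = 2·(1/2)^2 = 1/2).
Summing one r·B term per recipient: 3·0.25·0.319 + 2·0.25·0.136 + 2·0.5·0.53 = 0.83725.
0.83725 < 1.3: the indirect benefit is less than the cost.

No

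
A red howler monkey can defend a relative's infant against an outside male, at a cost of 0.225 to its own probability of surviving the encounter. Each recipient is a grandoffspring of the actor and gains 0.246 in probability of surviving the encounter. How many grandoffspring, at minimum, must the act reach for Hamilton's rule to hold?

4

r to a grandoffspring = 1/4 (two parent–offspring links: r = (1/2)^2 = 1/4).
Hamilton's rule: n·r·B > C  ⇒  n > C/(r·B) = 0.225/(0.25·0.246) = 3.659.
The smallest integer exceeding 3.659 is 4.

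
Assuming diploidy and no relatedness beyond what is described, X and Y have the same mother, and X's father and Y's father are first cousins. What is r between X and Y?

With two independent routes of shared ancestry, r is the sum of the two contributions.
X and Y are related in two ways: half-sibs through their shared mother (r = 1/4) and second cousins through their fathers (r = 1/32).
r = 1/4 + 1/32 = 9/32 = 0.28125.

0.28125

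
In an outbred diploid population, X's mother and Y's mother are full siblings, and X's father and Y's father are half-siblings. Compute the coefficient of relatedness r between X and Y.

With two independent routes of shared ancestry, r is the sum of the two contributions.
X and Y are related in two ways: first cousins through their mothers (r = 1/8) and half first cousins through their fathers (r = 1/16).
r = 1/8 + 1/16 = 0.1875.

0.1875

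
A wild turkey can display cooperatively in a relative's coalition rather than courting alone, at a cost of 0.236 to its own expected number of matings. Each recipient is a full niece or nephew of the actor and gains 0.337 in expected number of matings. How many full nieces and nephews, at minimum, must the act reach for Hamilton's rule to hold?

r to a full niece or nephew = 1/4 (full aunt/uncle↔niece/nephew: two paths of length 3 through the shared grandparent pair: r = 2·(1/2)^3 = 1/4).
Hamilton's rule: n·r·B > C  ⇒  n > C/(r·B) = 0.236/(0.25·0.337) = 2.801.
The smallest integer exceeding 2.801 is 3.

3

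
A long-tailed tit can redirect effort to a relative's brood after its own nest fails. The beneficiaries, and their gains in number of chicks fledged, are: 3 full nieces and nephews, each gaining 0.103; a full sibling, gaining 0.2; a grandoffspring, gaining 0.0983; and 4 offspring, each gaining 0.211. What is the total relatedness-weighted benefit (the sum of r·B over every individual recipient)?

0.623825

r to a full niece or nephew = 1/4 (full aunt/uncle↔niece/nephew: two paths of length 3 through the shared grandparent pair: r = 2·(1/2)^3 = 1/4).
r to a full sibling = 1/2 (full sibs share both parents — two paths of length 2: r = 2·(1/2)^2 = 1/2).
r to a grandoffspring = 0.25 (two parent–offspring links: r = (1/2)^2 = 1/4).
r to an offspring = 0.5 (one parent–offspring link: r = (1/2)^1 = 1/2).
Summing one r·B term per recipient: 3·0.25·0.103 + 1·0.5·0.2 + 1·0.25·0.0983 + 4·0.5·0.211 = 0.623825.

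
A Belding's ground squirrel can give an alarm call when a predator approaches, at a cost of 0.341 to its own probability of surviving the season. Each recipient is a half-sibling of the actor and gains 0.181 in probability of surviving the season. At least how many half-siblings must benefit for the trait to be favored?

r to a half-sibling = 0.25 (half-sibs share one parent — one path of length 2: r = (1/2)^2 = 1/4).
Hamilton's rule: n·r·B > C  ⇒  n > C/(r·B) = 0.341/(0.25·0.181) = 7.536.
The smallest integer exceeding 7.536 is 8.

8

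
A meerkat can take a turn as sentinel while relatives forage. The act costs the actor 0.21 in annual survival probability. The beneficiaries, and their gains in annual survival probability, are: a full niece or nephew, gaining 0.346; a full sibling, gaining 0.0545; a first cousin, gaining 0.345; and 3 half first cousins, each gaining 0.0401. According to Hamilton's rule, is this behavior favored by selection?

No

Hamilton's rule: the trait is favored when the sum of r·B over every recipient exceeds the actor's cost C.
r to a full niece or nephew = 0.25 (full aunt/uncle↔niece/nephew: two paths of length 3 through the shared grandparent pair: r = 2·(1/2)^3 = 1/4).
r to a full sibling = 1/2 (full sibs share both parents — two paths of length 2: r = 2·(1/2)^2 = 1/2).
r to a first cousin = 0.125 (first cousins share one grandparent pair — two paths of length 4: r = 2·(1/2)^4 = 1/8).
r to a half first cousin = 1/16 (half first cousins share one grandparent — one path of length 4: r = (1/2)^4 = 1/16).
Summing one r·B term per recipient: 1·0.25·0.346 + 1·0.5·0.0545 + 1·0.125·0.345 + 3·0.0625·0.0401 = 0.16439375.
0.16439375 < 0.21: the indirect benefit is less than the cost.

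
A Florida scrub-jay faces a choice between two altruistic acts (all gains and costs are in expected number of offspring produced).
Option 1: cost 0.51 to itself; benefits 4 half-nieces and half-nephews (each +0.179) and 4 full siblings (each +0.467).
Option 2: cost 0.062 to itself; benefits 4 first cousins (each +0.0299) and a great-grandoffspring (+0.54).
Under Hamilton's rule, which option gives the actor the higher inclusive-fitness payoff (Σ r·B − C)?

Option 1: r to a half-niece or half-nephew = 0.125.
Option 1: r to a full sibling = 0.5.
Option 1: Σ r·B − C = (4·0.125·0.179 + 4·0.5·0.467) − 0.51 = 0.5135.
Option 2: r to a first cousin = 0.125.
Option 2: r to a great-grandoffspring = 0.125.
Option 2: Σ r·B − C = (4·0.125·0.0299 + 1·0.125·0.54) − 0.062 = 0.02045.
Option 1 has the higher net inclusive-fitness payoff.

Option 1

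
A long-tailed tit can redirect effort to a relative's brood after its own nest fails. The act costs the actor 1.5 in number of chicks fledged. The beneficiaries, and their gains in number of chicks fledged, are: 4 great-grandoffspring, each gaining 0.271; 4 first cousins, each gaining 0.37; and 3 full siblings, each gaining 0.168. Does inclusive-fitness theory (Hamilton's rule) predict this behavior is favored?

No

Hamilton's rule: the trait is favored when the sum of r·B over every recipient exceeds the actor's cost C.
r to a great-grandoffspring = 1/8 (three parent–offspring links: r = (1/2)^3 = 1/8).
r to a first cousin = 0.125 (first cousins share one grandparent pair — two paths of length 4: r = 2·(1/2)^4 = 1/8).
r to a full sibling = 1/2 (full sibs share both parents — two paths of length 2: r = 2·(1/2)^2 = 1/2).
Summing one r·B term per recipient: 4·0.125·0.271 + 4·0.125·0.37 + 3·0.5·0.168 = 0.5725.
0.5725 < 1.5: the indirect benefit is less than the cost.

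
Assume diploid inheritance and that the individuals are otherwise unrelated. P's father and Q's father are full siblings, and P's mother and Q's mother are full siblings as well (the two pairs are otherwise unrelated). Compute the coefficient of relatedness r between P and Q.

0.25

Independent pedigree routes through distinct common ancestors add.
P and Q are related in two ways: first cousins through their fathers (r = 1/8) and first cousins through their mothers (r = 1/8) — i.e. double first cousins.
r = 1/8 + 1/8 = 1/4 = 0.25.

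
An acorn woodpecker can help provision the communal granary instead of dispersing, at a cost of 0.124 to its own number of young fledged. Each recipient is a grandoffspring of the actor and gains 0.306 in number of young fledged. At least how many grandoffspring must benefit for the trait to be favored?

2

r to a grandoffspring = 1/4 (two parent–offspring links: r = (1/2)^2 = 1/4).
Hamilton's rule: n·r·B > C  ⇒  n > C/(r·B) = 0.124/(0.25·0.306) = 1.621.
The smallest integer exceeding 1.621 is 2.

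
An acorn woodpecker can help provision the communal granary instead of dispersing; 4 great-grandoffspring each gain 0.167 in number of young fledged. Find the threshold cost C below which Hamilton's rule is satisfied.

0.0835

r to a great-grandoffspring = 0.125 (three parent–offspring links: r = (1/2)^3 = 1/8).
Hamilton's rule: n·r·B > C, so the trait is favored while C < n·r·B = 4·0.125·0.167 = 0.0835.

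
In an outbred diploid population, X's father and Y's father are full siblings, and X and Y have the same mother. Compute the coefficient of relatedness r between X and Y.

Independent pedigree routes through distinct common ancestors add.
X and Y are related in two ways: first cousins through their fathers (r = 1/8) and half-sibs through their shared mother (r = 1/4).
r = 1/8 + 1/4 = 3/8 = 0.375.

0.375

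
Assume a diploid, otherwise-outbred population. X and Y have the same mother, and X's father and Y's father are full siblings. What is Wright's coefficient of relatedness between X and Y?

With two independent routes of shared ancestry, r is the sum of the two contributions.
X and Y are related in two ways: half-sibs through their shared mother (r = 1/4) and first cousins through their fathers (r = 1/8).
r = 1/4 + 1/8 = 0.375.

0.375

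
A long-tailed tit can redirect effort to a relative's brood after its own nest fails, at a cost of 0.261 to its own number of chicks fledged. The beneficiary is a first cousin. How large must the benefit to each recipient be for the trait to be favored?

r to a first cousin = 0.125 (first cousins share one grandparent pair — two paths of length 4: r = 2·(1/2)^4 = 1/8).
Hamilton's rule with n recipients of equal r: n·r·B > C, so B > C/(n·r) = 0.261/(1·0.125) = 2.088.

2.088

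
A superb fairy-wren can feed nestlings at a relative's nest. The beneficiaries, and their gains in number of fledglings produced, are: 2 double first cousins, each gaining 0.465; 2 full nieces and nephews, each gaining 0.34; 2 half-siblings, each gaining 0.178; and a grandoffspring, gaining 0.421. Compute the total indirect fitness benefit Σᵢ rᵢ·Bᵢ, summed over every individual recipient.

r to a double first cousin = 1/4 (double first cousins share both grandparent pairs — four paths of length 4: r = 4·(1/2)^4 = 1/4).
r to a full niece or nephew = 1/4 (full aunt/uncle↔niece/nephew: two paths of length 3 through the shared grandparent pair: r = 2·(1/2)^3 = 1/4).
r to a half-sibling = 0.25 (half-sibs share one parent — one path of length 2: r = (1/2)^2 = 1/4).
r to a grandoffspring = 0.25 (two parent–offspring links: r = (1/2)^2 = 1/4).
Summing one r·B term per recipient: 2·0.25·0.465 + 2·0.25·0.34 + 2·0.25·0.178 + 1·0.25·0.421 = 0.59675.

0.59675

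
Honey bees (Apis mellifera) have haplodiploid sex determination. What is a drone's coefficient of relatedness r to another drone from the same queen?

Haploid brothers each carry a random half of the queen's diploid genome, so on average they share half: r = 1/2.

0.5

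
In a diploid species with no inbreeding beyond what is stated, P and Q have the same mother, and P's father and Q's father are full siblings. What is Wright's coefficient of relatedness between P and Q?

0.375

Wright's path rule: contributions from independent ancestry routes add.
P and Q are related in two ways: half-sibs through their shared mother (r = 1/4) and first cousins through their fathers (r = 1/8).
r = 1/4 + 1/8 = 3/8 = 0.375.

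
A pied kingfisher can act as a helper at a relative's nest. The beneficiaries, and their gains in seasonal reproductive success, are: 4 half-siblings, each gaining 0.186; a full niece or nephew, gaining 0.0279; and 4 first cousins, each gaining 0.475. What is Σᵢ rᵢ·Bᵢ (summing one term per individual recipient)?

0.430475

r to a half-sibling = 0.25 (half-sibs share one parent — one path of length 2: r = (1/2)^2 = 1/4).
r to a full niece or nephew = 1/4 (full aunt/uncle↔niece/nephew: two paths of length 3 through the shared grandparent pair: r = 2·(1/2)^3 = 1/4).
r to a first cousin = 0.125 (first cousins share one grandparent pair — two paths of length 4: r = 2·(1/2)^4 = 1/8).
Summing one r·B term per recipient: 4·0.25·0.186 + 1·0.25·0.0279 + 4·0.125·0.475 = 0.430475.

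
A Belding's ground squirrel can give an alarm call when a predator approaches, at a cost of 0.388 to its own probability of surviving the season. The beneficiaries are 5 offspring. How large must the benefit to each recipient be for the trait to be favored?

r to an offspring = 1/2 (one parent–offspring link: r = (1/2)^1 = 1/2).
Hamilton's rule with n recipients of equal r: n·r·B > C, so B > C/(n·r) = 0.388/(5·0.5) = 0.1552.

0.1552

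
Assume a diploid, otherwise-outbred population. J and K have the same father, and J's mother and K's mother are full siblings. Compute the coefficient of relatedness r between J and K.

Independent pedigree routes through distinct common ancestors add.
J and K are related in two ways: half-sibs through their shared father (r = 1/4) and first cousins through their mothers (r = 1/8).
r = 1/4 + 1/8 = 3/8 = 0.375.

0.375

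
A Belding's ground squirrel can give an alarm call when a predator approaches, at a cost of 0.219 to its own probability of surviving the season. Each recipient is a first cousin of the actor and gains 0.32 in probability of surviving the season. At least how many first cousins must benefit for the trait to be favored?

r to a first cousin = 0.125 (first cousins share one grandparent pair — two paths of length 4: r = 2·(1/2)^4 = 1/8).
Hamilton's rule: n·r·B > C  ⇒  n > C/(r·B) = 0.219/(0.125·0.32) = 5.475.
The smallest integer exceeding 5.475 is 6.

6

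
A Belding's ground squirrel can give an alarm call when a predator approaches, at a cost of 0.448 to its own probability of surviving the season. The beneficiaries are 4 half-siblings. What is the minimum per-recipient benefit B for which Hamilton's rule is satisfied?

0.448

r to a half-sibling = 0.25 (half-sibs share one parent — one path of length 2: r = (1/2)^2 = 1/4).
Hamilton's rule with n recipients of equal r: n·r·B > C, so B > C/(n·r) = 0.448/(4·0.25) = 0.448.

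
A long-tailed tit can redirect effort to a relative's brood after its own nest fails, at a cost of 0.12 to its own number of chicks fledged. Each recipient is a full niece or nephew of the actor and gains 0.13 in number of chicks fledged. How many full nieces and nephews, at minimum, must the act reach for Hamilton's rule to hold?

r to a full niece or nephew = 0.25 (full aunt/uncle↔niece/nephew: two paths of length 3 through the shared grandparent pair: r = 2·(1/2)^3 = 1/4).
Hamilton's rule: n·r·B > C  ⇒  n > C/(r·B) = 0.12/(0.25·0.13) = 3.692.
The smallest integer exceeding 3.692 is 4.

4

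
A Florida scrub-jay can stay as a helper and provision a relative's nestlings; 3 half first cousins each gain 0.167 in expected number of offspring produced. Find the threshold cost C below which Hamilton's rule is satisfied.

r to a half first cousin = 0.0625 (half first cousins share one grandparent — one path of length 4: r = (1/2)^4 = 1/16).
Hamilton's rule: n·r·B > C, so the trait is favored while C < n·r·B = 3·0.0625·0.167 = 0.0313125.

0.0313125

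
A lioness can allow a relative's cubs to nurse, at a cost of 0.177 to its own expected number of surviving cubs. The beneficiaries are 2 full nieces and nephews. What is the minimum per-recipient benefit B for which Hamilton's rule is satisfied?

r to a full niece or nephew = 1/4 (full aunt/uncle↔niece/nephew: two paths of length 3 through the shared grandparent pair: r = 2·(1/2)^3 = 1/4).
Hamilton's rule with n recipients of equal r: n·r·B > C, so B > C/(n·r) = 0.177/(2·0.25) = 0.354.

0.354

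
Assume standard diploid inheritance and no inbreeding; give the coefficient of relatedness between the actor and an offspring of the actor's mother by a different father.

0.25

Each parent–offspring link contributes a factor of 1/2, and independent paths through distinct common ancestors add.
Half-sibs share one parent — one path of length 2: r = (1/2)^2 = 1/4.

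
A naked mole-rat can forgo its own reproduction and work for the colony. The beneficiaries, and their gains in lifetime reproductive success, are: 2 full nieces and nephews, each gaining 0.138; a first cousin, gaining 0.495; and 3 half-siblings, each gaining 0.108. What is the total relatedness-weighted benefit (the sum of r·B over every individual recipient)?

0.211875

r to a full niece or nephew = 1/4 (full aunt/uncle↔niece/nephew: two paths of length 3 through the shared grandparent pair: r = 2·(1/2)^3 = 1/4).
r to a first cousin = 1/8 (first cousins share one grandparent pair — two paths of length 4: r = 2·(1/2)^4 = 1/8).
r to a half-sibling = 0.25 (half-sibs share one parent — one path of length 2: r = (1/2)^2 = 1/4).
Summing one r·B term per recipient: 2·0.25·0.138 + 1·0.125·0.495 + 3·0.25·0.108 = 0.211875.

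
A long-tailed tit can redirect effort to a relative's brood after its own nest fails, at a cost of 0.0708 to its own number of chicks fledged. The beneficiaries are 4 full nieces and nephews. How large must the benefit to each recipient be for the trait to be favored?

0.0708

r to a full niece or nephew = 1/4 (full aunt/uncle↔niece/nephew: two paths of length 3 through the shared grandparent pair: r = 2·(1/2)^3 = 1/4).
Hamilton's rule with n recipients of equal r: n·r·B > C, so B > C/(n·r) = 0.0708/(4·0.25) = 0.0708.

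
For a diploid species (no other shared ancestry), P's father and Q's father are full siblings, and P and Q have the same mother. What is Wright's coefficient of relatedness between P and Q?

0.375

Wright's path rule: contributions from independent ancestry routes add.
P and Q are related in two ways: first cousins through their fathers (r = 1/8) and half-sibs through their shared mother (r = 1/4).
r = 1/8 + 1/4 = 3/8 = 0.375.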